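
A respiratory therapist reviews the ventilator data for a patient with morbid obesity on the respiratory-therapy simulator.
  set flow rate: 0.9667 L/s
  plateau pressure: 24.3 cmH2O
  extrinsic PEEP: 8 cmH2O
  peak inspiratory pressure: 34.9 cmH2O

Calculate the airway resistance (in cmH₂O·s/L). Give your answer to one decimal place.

Raw = (PIP − Pplat) / flow = (34.9 − 24.3) / 0.9667 = 10.6 / 0.9667 = 10.965 cmH2O·s/L.

11.0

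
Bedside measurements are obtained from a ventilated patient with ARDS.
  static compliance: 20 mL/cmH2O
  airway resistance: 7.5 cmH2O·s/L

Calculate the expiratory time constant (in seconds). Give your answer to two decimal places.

τ = R × C = 7.5 × 20 mL/cmH2O = 7.5 × 0.020 L/cmH2O = 0.15 s.

0.15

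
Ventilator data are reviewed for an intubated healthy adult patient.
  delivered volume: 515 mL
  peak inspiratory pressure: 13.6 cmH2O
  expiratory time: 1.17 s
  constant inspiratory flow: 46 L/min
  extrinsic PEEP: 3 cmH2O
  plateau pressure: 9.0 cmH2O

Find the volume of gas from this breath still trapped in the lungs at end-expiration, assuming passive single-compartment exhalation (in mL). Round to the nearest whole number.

53

Flow: 46 L/min ÷ 60 = 0.7667 L/s.
R = (PIP − Pplat)/V̇ = (13.6 − 9.0) / 0.7667 = 4.6/0.7667 = 6.0 cmH2O·s/L.
C = Vt/(Pplat − PEEP) = 515.0 / (9.0 − 3) = 515.0/6.0 = 85.833 mL/cmH2O.
τ = R × C = 6.0 × 0.08583 L/cmH2O = 0.515 s.
Fraction remaining = e^(−Te/τ) = e^(−1.17/0.515) = 0.1031.
Trapped volume = 515.0 × 0.1031 = 53.097 mL.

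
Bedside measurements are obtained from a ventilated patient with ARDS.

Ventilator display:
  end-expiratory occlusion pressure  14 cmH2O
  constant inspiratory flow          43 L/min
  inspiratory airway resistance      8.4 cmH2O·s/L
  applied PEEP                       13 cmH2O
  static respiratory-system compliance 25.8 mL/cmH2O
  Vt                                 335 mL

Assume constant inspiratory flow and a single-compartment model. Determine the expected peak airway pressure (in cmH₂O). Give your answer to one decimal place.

Flow: 43 L/min ÷ 60 = 0.7167 L/s.
Total PEEP = 14 cmH2O (set 13 + intrinsic 1); this is the baseline alveolar pressure.
Equation of motion (constant flow): PIP = Vt/C + R·V̇ + PEEP.
PIP = 335/25.8 + 8.4×0.7167 + 14 = 12.984 + 6.02 + 14 = 33.004 cmH2O.

33.0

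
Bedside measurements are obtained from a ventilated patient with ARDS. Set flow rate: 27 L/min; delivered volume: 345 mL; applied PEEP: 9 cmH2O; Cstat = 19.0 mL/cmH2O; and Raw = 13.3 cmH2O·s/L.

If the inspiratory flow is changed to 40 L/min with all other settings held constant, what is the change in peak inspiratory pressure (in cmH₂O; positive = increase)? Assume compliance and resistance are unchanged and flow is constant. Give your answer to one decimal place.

2.9

Flow: 27 L/min ÷ 60 = 0.45 L/s.
New flow: 40 L/min ÷ 60 = 0.6667 L/s.
PIP = Vt/C + R·V̇ + PEEP (constant-flow equation of motion).
Only the resistive term changes: ΔPIP = R × ΔV̇ = 13.3 × (0.6667 − 0.45) = 13.3 × 0.2167 = 2.882 cmH2O.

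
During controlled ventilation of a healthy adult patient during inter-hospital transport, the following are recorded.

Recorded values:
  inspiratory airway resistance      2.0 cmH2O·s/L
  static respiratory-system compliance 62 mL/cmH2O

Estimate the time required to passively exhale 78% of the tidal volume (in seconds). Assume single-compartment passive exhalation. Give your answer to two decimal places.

τ = R × C = 2.0 × 62 mL/cmH2O = 2.0 × 0.062 L/cmH2O = 0.124 s.
Exhaled fraction f = 1 − e^(−t/τ) → t = −τ·ln(1 − f) = −0.124·ln(0.22) = 0.1878 s.

0.19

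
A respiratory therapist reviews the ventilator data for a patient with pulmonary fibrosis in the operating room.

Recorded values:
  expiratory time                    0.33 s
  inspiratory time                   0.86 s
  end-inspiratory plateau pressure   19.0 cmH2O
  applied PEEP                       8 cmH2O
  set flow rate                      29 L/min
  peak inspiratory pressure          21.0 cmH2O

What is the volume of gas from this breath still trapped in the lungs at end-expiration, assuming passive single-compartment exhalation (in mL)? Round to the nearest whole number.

50

Flow: 29 L/min ÷ 60 = 0.4833 L/s.
Vt = flow × Ti = 0.4833 L/s × 0.86 s × 1000 mL/L = 415.64 mL.
R = (PIP − Pplat)/V̇ = (21.0 − 19.0) / 0.4833 = 2.0/0.4833 = 4.138 cmH2O·s/L.
C = Vt/(Pplat − PEEP) = 415.64 / (19.0 − 8) = 415.64/11.0 = 37.785 mL/cmH2O.
τ = R × C = 4.138 × 0.03779 L/cmH2O = 0.1564 s.
Fraction remaining = e^(−Te/τ) = e^(−0.33/0.1564) = 0.1212.
Trapped volume = 415.64 × 0.1212 = 50.376 mL.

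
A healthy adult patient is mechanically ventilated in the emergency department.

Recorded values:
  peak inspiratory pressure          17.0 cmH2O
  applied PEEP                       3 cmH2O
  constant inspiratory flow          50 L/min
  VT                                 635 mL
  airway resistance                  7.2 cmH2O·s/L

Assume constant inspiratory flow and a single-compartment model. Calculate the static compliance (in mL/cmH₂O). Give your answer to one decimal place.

Flow: 50 L/min ÷ 60 = 0.8333 L/s.
Equation of motion (constant flow): PIP = Vt/C + R·V̇ + PEEP.
Vt/C = PIP − R·V̇ − PEEP = 17.0 − 7.2×0.8333 − 3 = 17.0 − 6.0 − 3 = 8.0 cmH2O.
C = Vt / 8.0 = 635 / 8.0 = 79.375 mL/cmH2O.

79.4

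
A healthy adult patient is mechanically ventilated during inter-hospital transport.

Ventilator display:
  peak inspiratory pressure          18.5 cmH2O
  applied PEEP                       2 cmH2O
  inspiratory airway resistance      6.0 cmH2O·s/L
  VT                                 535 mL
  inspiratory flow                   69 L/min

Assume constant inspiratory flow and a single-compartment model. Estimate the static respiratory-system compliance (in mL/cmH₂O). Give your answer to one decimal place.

Flow: 69 L/min ÷ 60 = 1.15 L/s.
Equation of motion (constant flow): PIP = Vt/C + R·V̇ + PEEP.
Vt/C = PIP − R·V̇ − PEEP = 18.5 − 6.0×1.15 − 2 = 18.5 − 6.9 − 2 = 9.6 cmH2O.
C = Vt / 9.6 = 535 / 9.6 = 55.729 mL/cmH2O.

55.7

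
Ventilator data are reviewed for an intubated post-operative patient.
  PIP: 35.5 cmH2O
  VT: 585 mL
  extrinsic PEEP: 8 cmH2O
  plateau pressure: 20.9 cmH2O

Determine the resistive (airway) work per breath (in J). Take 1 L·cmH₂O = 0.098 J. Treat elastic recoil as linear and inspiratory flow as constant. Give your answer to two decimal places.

0.84

With constant inspiratory flow the resistive pressure is constant at PIP − Pplat = 35.5 − 20.9 = 14.6 cmH2O, so resistive work = 14.6 × 0.585 = 8.541 L·cmH2O.
× 0.098 J/(L·cmH2O) → 0.837 J.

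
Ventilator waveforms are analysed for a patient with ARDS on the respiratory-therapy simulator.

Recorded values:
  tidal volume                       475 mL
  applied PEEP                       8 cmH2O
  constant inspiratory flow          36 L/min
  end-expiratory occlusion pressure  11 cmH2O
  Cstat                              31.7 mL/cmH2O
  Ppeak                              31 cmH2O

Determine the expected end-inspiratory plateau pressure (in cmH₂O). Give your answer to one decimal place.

26.0

End-expiratory occlusion gives total PEEP = 11 cmH2O (intrinsic PEEP = 11 − 8 = 3). Use total PEEP for the elastic gradient.
Pplat = PEEPtotal + Vt / Cstat = 11 + 475 / 31.7 = 11 + 14.984 = 25.984 cmH2O.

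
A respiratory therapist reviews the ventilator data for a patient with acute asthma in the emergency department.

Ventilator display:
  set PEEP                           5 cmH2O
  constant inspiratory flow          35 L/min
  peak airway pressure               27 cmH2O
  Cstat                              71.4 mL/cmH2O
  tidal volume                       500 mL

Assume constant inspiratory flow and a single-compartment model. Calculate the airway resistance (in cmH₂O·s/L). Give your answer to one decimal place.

Flow: 35 L/min ÷ 60 = 0.5833 L/s.
Equation of motion (constant flow): PIP = Vt/C + R·V̇ + PEEP.
R·V̇ = PIP − Vt/C − PEEP = 27 − 500/71.4 − 5 = 27 − 7.003 − 5 = 14.997 cmH2O.
R = 14.997 / 0.5833 = 25.711 cmH2O·s/L.

25.7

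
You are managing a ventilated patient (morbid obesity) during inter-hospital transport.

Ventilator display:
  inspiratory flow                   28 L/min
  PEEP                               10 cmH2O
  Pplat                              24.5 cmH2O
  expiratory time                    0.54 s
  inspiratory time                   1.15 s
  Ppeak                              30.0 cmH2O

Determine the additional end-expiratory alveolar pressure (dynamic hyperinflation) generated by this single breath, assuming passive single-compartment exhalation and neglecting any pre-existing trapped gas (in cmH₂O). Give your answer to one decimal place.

Flow: 28 L/min ÷ 60 = 0.4667 L/s.
Vt = flow × Ti = 0.4667 L/s × 1.15 s × 1000 mL/L = 536.71 mL.
R = (PIP − Pplat)/V̇ = (30.0 − 24.5) / 0.4667 = 5.5/0.4667 = 11.785 cmH2O·s/L.
C = Vt/(Pplat − PEEP) = 536.71 / (24.5 − 10) = 536.71/14.5 = 37.014 mL/cmH2O.
τ = R × C = 11.785 × 0.03701 L/cmH2O = 0.4362 s.
Fraction remaining = e^(−Te/τ) = e^(−0.54/0.4362) = 0.29; trapped volume = 536.71 × 0.29 = 155.65 mL.
Additional alveolar pressure from trapping ≈ V_trapped / C = 155.65 / 37.014 = 4.205 cmH2O.

4.2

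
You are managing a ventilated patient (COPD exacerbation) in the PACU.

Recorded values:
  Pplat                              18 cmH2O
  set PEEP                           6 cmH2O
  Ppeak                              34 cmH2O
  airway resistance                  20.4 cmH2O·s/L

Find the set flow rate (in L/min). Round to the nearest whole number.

flow = (PIP − Pplat) / Raw = (34 − 18) / 20.4 = 0.7843 L/s × 60 = 47.058 L/min.

47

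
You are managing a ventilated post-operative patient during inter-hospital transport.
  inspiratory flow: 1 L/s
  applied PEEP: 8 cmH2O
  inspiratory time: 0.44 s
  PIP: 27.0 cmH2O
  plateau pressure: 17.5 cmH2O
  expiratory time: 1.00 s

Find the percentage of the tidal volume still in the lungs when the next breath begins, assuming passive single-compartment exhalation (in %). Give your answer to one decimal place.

10.3

Vt = flow × Ti = 1 L/s × 0.44 s × 1000 mL/L = 440.0 mL.
R = (PIP − Pplat)/V̇ = (27.0 − 17.5) / 1 = 9.5/1 = 9.5 cmH2O·s/L.
C = Vt/(Pplat − PEEP) = 440.0 / (17.5 − 8) = 440.0/9.5 = 46.316 mL/cmH2O.
τ = R × C = 9.5 × 0.04632 L/cmH2O = 0.44 s.
Fraction remaining at end-expiration = e^(−Te/τ) = e^(−1.00/0.44) = 0.103 → 10.3%.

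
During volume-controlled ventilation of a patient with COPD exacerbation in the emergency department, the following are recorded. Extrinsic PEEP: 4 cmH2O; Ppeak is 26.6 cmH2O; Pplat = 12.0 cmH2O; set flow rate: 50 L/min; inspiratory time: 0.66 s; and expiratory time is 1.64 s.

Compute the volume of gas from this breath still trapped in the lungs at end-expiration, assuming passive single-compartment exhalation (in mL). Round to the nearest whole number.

141

Flow: 50 L/min ÷ 60 = 0.8333 L/s.
Vt = flow × Ti = 0.8333 L/s × 0.66 s × 1000 mL/L = 549.98 mL.
R = (PIP − Pplat)/V̇ = (26.6 − 12.0) / 0.8333 = 14.6/0.8333 = 17.521 cmH2O·s/L.
C = Vt/(Pplat − PEEP) = 549.98 / (12.0 − 4) = 549.98/8.0 = 68.748 mL/cmH2O.
τ = R × C = 17.521 × 0.06875 L/cmH2O = 1.205 s.
Fraction remaining = e^(−Te/τ) = e^(−1.64/1.205) = 0.2564.
Trapped volume = 549.98 × 0.2564 = 141.01 mL.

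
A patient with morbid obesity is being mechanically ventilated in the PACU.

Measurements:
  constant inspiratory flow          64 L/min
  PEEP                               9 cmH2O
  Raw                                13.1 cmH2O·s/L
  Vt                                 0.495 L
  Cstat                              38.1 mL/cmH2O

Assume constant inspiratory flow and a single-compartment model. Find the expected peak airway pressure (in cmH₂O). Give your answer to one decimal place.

36.0

Flow: 64 L/min ÷ 60 = 1.0667 L/s.
Equation of motion (constant flow): PIP = Vt/C + R·V̇ + PEEP.
PIP = 495/38.1 + 13.1×1.0667 + 9 = 12.992 + 13.974 + 9 = 35.966 cmH2O.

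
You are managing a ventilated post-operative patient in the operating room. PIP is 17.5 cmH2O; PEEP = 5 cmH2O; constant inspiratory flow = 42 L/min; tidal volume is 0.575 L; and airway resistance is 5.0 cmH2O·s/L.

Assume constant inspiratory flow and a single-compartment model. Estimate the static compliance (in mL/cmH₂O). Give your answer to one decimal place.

Flow: 42 L/min ÷ 60 = 0.7 L/s.
Equation of motion (constant flow): PIP = Vt/C + R·V̇ + PEEP.
Vt/C = PIP − R·V̇ − PEEP = 17.5 − 5.0×0.7 − 5 = 17.5 − 3.5 − 5 = 9.0 cmH2O.
C = Vt / 9.0 = 575 / 9.0 = 63.889 mL/cmH2O.

63.9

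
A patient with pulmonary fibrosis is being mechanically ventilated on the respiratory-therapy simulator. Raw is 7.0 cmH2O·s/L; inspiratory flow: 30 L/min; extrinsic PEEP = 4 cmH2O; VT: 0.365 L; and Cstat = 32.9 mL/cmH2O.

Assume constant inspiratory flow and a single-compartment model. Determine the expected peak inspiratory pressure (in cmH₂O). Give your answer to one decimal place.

18.6

Flow: 30 L/min ÷ 60 = 0.5 L/s.
Equation of motion (constant flow): PIP = Vt/C + R·V̇ + PEEP.
PIP = 365/32.9 + 7.0×0.5 + 4 = 11.094 + 3.5 + 4 = 18.594 cmH2O.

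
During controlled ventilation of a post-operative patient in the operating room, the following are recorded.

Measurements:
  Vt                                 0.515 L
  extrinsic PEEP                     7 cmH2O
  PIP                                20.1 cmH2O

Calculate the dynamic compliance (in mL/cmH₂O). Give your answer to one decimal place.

Dynamic compliance = Vt / (PIP − PEEP) = 515 / (20.1 − 7) = 515 / 13.1 = 39.313 mL/cmH2O.

39.3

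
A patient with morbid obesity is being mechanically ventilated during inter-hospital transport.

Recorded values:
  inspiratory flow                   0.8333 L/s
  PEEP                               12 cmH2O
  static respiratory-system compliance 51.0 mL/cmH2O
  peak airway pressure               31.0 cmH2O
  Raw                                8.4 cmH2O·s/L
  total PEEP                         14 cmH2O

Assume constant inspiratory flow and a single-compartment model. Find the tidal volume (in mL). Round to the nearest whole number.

510

Total PEEP = 14 cmH2O (set 12 + intrinsic 2); this is the baseline alveolar pressure.
Equation of motion (constant flow): PIP = Vt/C + R·V̇ + PEEP.
Vt/C = PIP − R·V̇ − PEEP = 31.0 − 7.0 − 14 = 10.0 cmH2O.
Vt = C × 10.0 = 51.0 × 10.0 = 510.0 mL.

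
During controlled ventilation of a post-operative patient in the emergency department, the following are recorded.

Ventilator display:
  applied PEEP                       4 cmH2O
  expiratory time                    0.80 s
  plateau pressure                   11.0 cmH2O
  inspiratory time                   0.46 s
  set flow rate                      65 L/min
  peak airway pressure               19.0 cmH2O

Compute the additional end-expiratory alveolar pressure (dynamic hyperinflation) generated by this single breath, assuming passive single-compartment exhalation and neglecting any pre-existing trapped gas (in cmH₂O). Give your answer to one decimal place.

Flow: 65 L/min ÷ 60 = 1.0833 L/s.
Vt = flow × Ti = 1.0833 L/s × 0.46 s × 1000 mL/L = 498.32 mL.
R = (PIP − Pplat)/V̇ = (19.0 − 11.0) / 1.0833 = 8.0/1.0833 = 7.385 cmH2O·s/L.
C = Vt/(Pplat − PEEP) = 498.32 / (11.0 − 4) = 498.32/7.0 = 71.189 mL/cmH2O.
τ = R × C = 7.385 × 0.07119 L/cmH2O = 0.5257 s.
Fraction remaining = e^(−Te/τ) = e^(−0.80/0.5257) = 0.2183; trapped volume = 498.32 × 0.2183 = 108.78 mL.
Additional alveolar pressure from trapping ≈ V_trapped / C = 108.78 / 71.189 = 1.528 cmH2O.

1.5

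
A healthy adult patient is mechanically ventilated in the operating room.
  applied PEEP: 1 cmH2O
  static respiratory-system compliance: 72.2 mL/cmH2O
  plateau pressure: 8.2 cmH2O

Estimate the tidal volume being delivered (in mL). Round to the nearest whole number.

Vt = Cstat × (Pplat − PEEP) = 72.2 × (8.2 − 1) = 72.2 × 7.2 = 519.84 mL.

520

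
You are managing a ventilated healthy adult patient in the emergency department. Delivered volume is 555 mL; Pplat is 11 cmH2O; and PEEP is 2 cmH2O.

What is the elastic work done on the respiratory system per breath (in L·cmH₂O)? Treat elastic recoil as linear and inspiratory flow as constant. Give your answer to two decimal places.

Elastic work ≈ ½ × (Pplat − PEEP) × Vt = 0.5 × (11 − 2) × 0.555 L = 0.5 × 9.0 × 0.555 = 2.498 L·cmH2O.

2.50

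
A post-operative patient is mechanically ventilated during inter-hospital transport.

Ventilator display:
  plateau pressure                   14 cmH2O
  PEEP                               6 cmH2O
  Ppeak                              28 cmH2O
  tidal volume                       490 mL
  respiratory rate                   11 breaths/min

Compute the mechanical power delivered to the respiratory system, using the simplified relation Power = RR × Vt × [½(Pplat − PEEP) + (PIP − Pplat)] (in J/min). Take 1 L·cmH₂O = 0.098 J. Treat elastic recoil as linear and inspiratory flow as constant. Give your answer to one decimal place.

Per-breath work = Vt × [½(Pplat−PEEP) + (PIP−Pplat)] = 0.490 × [0.5×8.0 + 14.0] = 0.490 × 18.0 = 8.82 L·cmH2O.
Power = 11 × 8.82 = 97.02 L·cmH2O/min.
× 0.098 J/(L·cmH2O) → 9.508 J/min.

9.5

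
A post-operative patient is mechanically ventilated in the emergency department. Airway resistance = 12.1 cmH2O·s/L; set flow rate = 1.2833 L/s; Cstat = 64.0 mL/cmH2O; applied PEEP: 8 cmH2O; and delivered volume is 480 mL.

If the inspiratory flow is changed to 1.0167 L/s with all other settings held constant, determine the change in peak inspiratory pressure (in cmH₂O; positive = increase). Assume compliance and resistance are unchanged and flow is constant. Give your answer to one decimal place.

-3.2

PIP = Vt/C + R·V̇ + PEEP (constant-flow equation of motion).
Only the resistive term changes: ΔPIP = R × ΔV̇ = 12.1 × (1.0167 − 1.2833) = 12.1 × -0.2666 = -3.226 cmH2O.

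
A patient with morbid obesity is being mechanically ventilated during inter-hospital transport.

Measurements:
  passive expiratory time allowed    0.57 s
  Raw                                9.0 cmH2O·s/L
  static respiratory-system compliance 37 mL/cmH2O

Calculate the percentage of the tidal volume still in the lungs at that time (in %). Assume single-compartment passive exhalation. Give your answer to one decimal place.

18.1

τ = R × C = 9.0 × 37 mL/cmH2O = 9.0 × 0.037 L/cmH2O = 0.333 s.
Passive exhalation: V(t)/V₀ = e^(−t/τ) = e^(−0.57/0.333) = 0.1806.
Fraction remaining = 0.1806 → 18.06%.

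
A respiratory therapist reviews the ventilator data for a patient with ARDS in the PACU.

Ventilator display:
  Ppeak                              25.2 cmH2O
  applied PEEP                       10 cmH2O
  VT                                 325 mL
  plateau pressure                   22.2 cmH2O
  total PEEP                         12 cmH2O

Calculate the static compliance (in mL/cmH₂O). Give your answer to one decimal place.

End-expiratory occlusion gives total PEEP = 12 cmH2O (intrinsic PEEP = 12 − 10 = 2). Use total PEEP for the elastic gradient.
Cstat = Vt / (Pplat − PEEPtotal) = 325 / (22.2 − 12) = 325 / 10.2 = 31.863 mL/cmH2O.

31.9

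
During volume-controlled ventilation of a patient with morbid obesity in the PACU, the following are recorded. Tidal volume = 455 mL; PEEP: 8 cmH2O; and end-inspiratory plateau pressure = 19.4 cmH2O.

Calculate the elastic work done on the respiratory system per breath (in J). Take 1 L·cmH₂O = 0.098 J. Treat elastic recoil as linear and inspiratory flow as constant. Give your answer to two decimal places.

0.25

Elastic work ≈ ½ × (Pplat − PEEP) × Vt = 0.5 × (19.4 − 8) × 0.455 L = 0.5 × 11.4 × 0.455 = 2.594 L·cmH2O.
× 0.098 J/(L·cmH2O) → 0.2542 J.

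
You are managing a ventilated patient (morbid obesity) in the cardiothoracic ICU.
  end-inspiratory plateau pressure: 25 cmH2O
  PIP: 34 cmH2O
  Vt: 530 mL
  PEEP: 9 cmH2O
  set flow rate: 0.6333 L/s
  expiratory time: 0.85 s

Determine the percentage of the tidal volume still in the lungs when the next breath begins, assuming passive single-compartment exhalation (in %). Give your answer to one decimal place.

16.4

R = (PIP − Pplat)/V̇ = (34 − 25) / 0.6333 = 9.0/0.6333 = 14.211 cmH2O·s/L.
C = Vt/(Pplat − PEEP) = 530.0 / (25 − 9) = 530.0/16.0 = 33.125 mL/cmH2O.
τ = R × C = 14.211 × 0.03313 L/cmH2O = 0.4708 s.
Fraction remaining at end-expiration = e^(−Te/τ) = e^(−0.85/0.4708) = 0.1644 → 16.44%.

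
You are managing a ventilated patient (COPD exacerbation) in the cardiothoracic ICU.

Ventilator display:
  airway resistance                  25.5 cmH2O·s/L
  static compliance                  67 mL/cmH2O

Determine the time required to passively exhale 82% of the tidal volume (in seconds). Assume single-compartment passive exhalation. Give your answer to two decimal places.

2.93

τ = R × C = 25.5 × 67 mL/cmH2O = 25.5 × 0.067 L/cmH2O = 1.709 s.
Exhaled fraction f = 1 − e^(−t/τ) → t = −τ·ln(1 − f) = −1.709·ln(0.18) = 2.931 s.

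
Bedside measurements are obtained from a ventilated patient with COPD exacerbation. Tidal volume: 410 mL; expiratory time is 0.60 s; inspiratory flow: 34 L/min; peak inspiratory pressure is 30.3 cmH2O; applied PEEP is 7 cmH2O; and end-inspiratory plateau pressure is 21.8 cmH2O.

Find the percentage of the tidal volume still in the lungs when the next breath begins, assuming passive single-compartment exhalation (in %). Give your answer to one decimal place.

Flow: 34 L/min ÷ 60 = 0.5667 L/s.
R = (PIP − Pplat)/V̇ = (30.3 − 21.8) / 0.5667 = 8.5/0.5667 = 14.999 cmH2O·s/L.
C = Vt/(Pplat − PEEP) = 410.0 / (21.8 − 7) = 410.0/14.8 = 27.703 mL/cmH2O.
τ = R × C = 14.999 × 0.0277 L/cmH2O = 0.4155 s.
Fraction remaining at end-expiration = e^(−Te/τ) = e^(−0.60/0.4155) = 0.236 → 23.6%.

23.6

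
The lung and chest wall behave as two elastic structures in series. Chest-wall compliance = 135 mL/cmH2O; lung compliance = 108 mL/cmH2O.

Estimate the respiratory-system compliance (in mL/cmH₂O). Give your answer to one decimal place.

Lung and chest wall are elastances in series: 1/Crs = 1/CL + 1/Ccw.
1/Crs = 1/108 + 1/135 = 0.01667.
Crs = 59.988 mL/cmH2O.

60.0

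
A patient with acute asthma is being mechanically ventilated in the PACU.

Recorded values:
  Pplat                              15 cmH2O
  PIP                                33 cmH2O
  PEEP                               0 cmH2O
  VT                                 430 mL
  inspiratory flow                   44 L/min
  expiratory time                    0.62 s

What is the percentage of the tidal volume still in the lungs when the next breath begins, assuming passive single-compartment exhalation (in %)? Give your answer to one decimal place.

Flow: 44 L/min ÷ 60 = 0.7333 L/s.
R = (PIP − Pplat)/V̇ = (33 − 15) / 0.7333 = 18.0/0.7333 = 24.547 cmH2O·s/L.
C = Vt/(Pplat − PEEP) = 430.0 / (15 − 0) = 430.0/15.0 = 28.667 mL/cmH2O.
τ = R × C = 24.547 × 0.02867 L/cmH2O = 0.7038 s.
Fraction remaining at end-expiration = e^(−Te/τ) = e^(−0.62/0.7038) = 0.4144 → 41.44%.

41.4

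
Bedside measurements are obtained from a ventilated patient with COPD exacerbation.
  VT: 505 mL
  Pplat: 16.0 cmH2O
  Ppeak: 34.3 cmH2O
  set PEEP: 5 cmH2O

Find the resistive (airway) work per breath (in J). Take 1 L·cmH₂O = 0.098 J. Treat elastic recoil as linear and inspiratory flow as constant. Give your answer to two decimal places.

With constant inspiratory flow the resistive pressure is constant at PIP − Pplat = 34.3 − 16.0 = 18.3 cmH2O, so resistive work = 18.3 × 0.505 = 9.242 L·cmH2O.
× 0.098 J/(L·cmH2O) → 0.9057 J.

0.91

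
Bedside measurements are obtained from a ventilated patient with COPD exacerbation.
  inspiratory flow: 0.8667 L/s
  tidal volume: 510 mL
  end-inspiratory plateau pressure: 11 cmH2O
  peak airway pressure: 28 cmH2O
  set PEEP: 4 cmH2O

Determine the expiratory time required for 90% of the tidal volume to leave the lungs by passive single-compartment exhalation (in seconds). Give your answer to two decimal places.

3.29

R = (PIP − Pplat)/V̇ = (28 − 11) / 0.8667 = 17.0/0.8667 = 19.615 cmH2O·s/L.
C = Vt/(Pplat − PEEP) = 510.0 / (11 − 4) = 510.0/7.0 = 72.857 mL/cmH2O.
τ = R × C = 19.615 × 0.07286 L/cmH2O = 1.429 s.
t = −τ·ln(1 − 0.90) = −1.429·ln(0.1) = 3.29 s.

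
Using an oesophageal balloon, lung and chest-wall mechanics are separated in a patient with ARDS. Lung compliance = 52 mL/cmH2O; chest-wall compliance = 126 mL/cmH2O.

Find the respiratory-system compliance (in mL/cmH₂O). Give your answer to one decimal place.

Lung and chest wall are elastances in series: 1/Crs = 1/CL + 1/Ccw.
1/Crs = 1/52 + 1/126 = 0.02717.
Crs = 36.805 mL/cmH2O.

36.8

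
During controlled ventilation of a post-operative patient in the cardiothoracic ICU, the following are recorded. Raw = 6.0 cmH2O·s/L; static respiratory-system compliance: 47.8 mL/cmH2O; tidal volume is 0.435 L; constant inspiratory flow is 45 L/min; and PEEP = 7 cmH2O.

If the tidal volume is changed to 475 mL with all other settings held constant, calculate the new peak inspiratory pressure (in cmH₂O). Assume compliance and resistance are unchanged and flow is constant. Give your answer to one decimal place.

21.4

Flow: 45 L/min ÷ 60 = 0.75 L/s.
PIP = Vt/C + R·V̇ + PEEP (constant-flow equation of motion).
Only the elastic term changes: ΔPIP = ΔVt / C = (475 − 435) / 47.8 = 0.8368 cmH2O.
Original PIP = 435/47.8 + 6.0×0.75 + 7 = 20.6 cmH2O; new PIP = 20.6 + (0.8368) = 21.437 cmH2O.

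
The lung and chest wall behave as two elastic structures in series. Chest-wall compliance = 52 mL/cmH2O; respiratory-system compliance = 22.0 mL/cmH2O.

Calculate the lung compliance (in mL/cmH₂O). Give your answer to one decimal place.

1/CL = 1/Crs − 1/Ccw.
1/CL = 1/22.0 − 1/52 = 0.02622.
CL = 38.139 mL/cmH2O.

38.1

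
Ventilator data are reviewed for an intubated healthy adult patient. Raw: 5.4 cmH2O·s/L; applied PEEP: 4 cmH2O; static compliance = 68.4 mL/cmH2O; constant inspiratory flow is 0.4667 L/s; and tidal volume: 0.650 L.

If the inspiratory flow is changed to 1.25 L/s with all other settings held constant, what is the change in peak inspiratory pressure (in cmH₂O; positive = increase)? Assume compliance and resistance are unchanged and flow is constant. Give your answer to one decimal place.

PIP = Vt/C + R·V̇ + PEEP (constant-flow equation of motion).
Only the resistive term changes: ΔPIP = R × ΔV̇ = 5.4 × (1.25 − 0.4667) = 5.4 × 0.7833 = 4.23 cmH2O.

4.2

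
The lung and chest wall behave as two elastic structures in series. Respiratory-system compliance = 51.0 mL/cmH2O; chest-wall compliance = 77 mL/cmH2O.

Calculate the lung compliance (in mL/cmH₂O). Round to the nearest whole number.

1/CL = 1/Crs − 1/Ccw.
1/CL = 1/51.0 − 1/77 = 0.006621.
CL = 151.03 mL/cmH2O.

151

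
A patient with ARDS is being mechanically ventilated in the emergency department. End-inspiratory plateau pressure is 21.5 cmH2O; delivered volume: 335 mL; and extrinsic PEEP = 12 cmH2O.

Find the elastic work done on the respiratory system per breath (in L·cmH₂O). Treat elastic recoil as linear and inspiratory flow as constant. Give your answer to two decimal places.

1.59

Elastic work ≈ ½ × (Pplat − PEEP) × Vt = 0.5 × (21.5 − 12) × 0.335 L = 0.5 × 9.5 × 0.335 = 1.591 L·cmH2O.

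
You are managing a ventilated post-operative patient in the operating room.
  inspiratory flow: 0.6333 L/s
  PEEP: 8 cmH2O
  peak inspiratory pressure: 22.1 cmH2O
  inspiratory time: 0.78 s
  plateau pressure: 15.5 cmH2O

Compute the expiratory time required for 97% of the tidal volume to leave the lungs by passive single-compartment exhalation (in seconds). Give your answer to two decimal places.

2.41

Vt = flow × Ti = 0.6333 L/s × 0.78 s × 1000 mL/L = 493.97 mL.
R = (PIP − Pplat)/V̇ = (22.1 − 15.5) / 0.6333 = 6.6/0.6333 = 10.422 cmH2O·s/L.
C = Vt/(Pplat − PEEP) = 493.97 / (15.5 − 8) = 493.97/7.5 = 65.863 mL/cmH2O.
τ = R × C = 10.422 × 0.06586 L/cmH2O = 0.6864 s.
t = −τ·ln(1 − 0.97) = −0.6864·ln(0.03) = 2.407 s.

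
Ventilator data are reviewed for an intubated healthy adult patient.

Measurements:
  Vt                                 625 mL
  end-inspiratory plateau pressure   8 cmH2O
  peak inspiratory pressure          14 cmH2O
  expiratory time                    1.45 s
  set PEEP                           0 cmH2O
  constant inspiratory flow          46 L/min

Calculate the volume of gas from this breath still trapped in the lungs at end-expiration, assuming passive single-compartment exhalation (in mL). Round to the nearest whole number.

Flow: 46 L/min ÷ 60 = 0.7667 L/s.
R = (PIP − Pplat)/V̇ = (14 − 8) / 0.7667 = 6.0/0.7667 = 7.826 cmH2O·s/L.
C = Vt/(Pplat − PEEP) = 625.0 / (8 − 0) = 625.0/8.0 = 78.125 mL/cmH2O.
τ = R × C = 7.826 × 0.07813 L/cmH2O = 0.6114 s.
Fraction remaining = e^(−Te/τ) = e^(−1.45/0.6114) = 0.09333.
Trapped volume = 625.0 × 0.09333 = 58.331 mL.

58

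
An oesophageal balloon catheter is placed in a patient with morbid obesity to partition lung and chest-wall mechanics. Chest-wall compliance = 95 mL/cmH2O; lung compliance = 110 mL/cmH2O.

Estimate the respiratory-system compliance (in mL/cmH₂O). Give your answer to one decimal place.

Lung and chest wall are elastances in series: 1/Crs = 1/CL + 1/Ccw.
1/Crs = 1/110 + 1/95 = 0.01962.
Crs = 50.968 mL/cmH2O.

51.0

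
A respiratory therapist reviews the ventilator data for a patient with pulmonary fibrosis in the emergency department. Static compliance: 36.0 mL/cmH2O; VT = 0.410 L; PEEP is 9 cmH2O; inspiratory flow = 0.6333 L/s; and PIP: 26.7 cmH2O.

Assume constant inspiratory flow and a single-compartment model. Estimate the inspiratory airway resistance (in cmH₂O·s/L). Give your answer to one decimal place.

10.0

Equation of motion (constant flow): PIP = Vt/C + R·V̇ + PEEP.
R·V̇ = PIP − Vt/C − PEEP = 26.7 − 410/36.0 − 9 = 26.7 − 11.389 − 9 = 6.311 cmH2O.
R = 6.311 / 0.6333 = 9.965 cmH2O·s/L.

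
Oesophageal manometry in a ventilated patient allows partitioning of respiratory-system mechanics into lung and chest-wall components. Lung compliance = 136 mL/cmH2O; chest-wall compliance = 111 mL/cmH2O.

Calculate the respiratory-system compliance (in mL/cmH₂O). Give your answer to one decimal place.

61.1

Lung and chest wall are elastances in series: 1/Crs = 1/CL + 1/Ccw.
1/Crs = 1/136 + 1/111 = 0.01636.
Crs = 61.125 mL/cmH2O.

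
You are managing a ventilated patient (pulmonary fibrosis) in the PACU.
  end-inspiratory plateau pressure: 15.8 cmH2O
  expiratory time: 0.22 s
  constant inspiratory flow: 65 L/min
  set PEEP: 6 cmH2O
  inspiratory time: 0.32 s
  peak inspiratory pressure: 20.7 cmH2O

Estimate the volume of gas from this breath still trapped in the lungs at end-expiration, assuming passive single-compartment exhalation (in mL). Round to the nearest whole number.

Flow: 65 L/min ÷ 60 = 1.0833 L/s.
Vt = flow × Ti = 1.0833 L/s × 0.32 s × 1000 mL/L = 346.66 mL.
R = (PIP − Pplat)/V̇ = (20.7 − 15.8) / 1.0833 = 4.9/1.0833 = 4.523 cmH2O·s/L.
C = Vt/(Pplat − PEEP) = 346.66 / (15.8 − 6) = 346.66/9.8 = 35.373 mL/cmH2O.
τ = R × C = 4.523 × 0.03537 L/cmH2O = 0.16 s.
Fraction remaining = e^(−Te/τ) = e^(−0.22/0.16) = 0.2528.
Trapped volume = 346.66 × 0.2528 = 87.636 mL.

88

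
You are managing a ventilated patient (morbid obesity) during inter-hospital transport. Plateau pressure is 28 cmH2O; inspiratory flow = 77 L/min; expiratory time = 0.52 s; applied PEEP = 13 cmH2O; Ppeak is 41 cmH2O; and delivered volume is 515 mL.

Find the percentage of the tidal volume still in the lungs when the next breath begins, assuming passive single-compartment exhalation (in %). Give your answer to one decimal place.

22.4

Flow: 77 L/min ÷ 60 = 1.2833 L/s.
R = (PIP − Pplat)/V̇ = (41 − 28) / 1.2833 = 13.0/1.2833 = 10.13 cmH2O·s/L.
C = Vt/(Pplat − PEEP) = 515.0 / (28 − 13) = 515.0/15.0 = 34.333 mL/cmH2O.
τ = R × C = 10.13 × 0.03433 L/cmH2O = 0.3478 s.
Fraction remaining at end-expiration = e^(−Te/τ) = e^(−0.52/0.3478) = 0.2242 → 22.42%.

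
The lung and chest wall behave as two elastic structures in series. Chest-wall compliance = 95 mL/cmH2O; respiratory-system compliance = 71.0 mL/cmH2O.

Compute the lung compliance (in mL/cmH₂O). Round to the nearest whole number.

281

1/CL = 1/Crs − 1/Ccw.
1/CL = 1/71.0 − 1/95 = 0.003558.
CL = 281.06 mL/cmH2O.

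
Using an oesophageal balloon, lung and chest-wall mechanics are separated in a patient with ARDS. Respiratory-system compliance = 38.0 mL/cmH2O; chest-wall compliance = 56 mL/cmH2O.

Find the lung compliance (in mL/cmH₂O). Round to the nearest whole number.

1/CL = 1/Crs − 1/Ccw.
1/CL = 1/38.0 − 1/56 = 0.008459.
CL = 118.22 mL/cmH2O.

118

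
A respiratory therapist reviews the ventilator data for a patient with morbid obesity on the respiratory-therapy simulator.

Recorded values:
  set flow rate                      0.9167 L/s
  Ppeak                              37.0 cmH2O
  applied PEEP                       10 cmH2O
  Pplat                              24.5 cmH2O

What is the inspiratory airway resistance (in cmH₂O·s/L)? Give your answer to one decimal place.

Raw = (PIP − Pplat) / flow = (37.0 − 24.5) / 0.9167 = 12.5 / 0.9167 = 13.636 cmH2O·s/L.

13.6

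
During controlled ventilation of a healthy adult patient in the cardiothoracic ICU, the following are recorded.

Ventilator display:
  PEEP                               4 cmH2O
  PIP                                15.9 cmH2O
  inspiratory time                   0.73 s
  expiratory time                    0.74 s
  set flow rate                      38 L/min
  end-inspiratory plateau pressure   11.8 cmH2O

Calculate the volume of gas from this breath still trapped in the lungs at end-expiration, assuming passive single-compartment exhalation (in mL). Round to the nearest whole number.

Flow: 38 L/min ÷ 60 = 0.6333 L/s.
Vt = flow × Ti = 0.6333 L/s × 0.73 s × 1000 mL/L = 462.31 mL.
R = (PIP − Pplat)/V̇ = (15.9 − 11.8) / 0.6333 = 4.1/0.6333 = 6.474 cmH2O·s/L.
C = Vt/(Pplat − PEEP) = 462.31 / (11.8 − 4) = 462.31/7.8 = 59.271 mL/cmH2O.
τ = R × C = 6.474 × 0.05927 L/cmH2O = 0.3837 s.
Fraction remaining = e^(−Te/τ) = e^(−0.74/0.3837) = 0.1454.
Trapped volume = 462.31 × 0.1454 = 67.22 mL.

67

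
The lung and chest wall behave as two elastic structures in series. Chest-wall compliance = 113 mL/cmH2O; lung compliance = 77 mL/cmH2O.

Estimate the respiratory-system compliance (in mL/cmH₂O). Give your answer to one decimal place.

Lung and chest wall are elastances in series: 1/Crs = 1/CL + 1/Ccw.
1/Crs = 1/77 + 1/113 = 0.02184.
Crs = 45.788 mL/cmH2O.

45.8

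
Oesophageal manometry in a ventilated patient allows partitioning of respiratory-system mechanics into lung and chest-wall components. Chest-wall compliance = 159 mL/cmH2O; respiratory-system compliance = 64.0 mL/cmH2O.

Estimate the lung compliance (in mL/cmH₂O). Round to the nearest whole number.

107

1/CL = 1/Crs − 1/Ccw.
1/CL = 1/64.0 − 1/159 = 0.009336.
CL = 107.11 mL/cmH2O.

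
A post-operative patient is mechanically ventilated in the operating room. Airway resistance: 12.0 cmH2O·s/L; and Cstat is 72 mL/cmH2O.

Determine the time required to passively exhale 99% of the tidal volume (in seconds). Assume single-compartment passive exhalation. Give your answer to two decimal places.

3.98

τ = R × C = 12.0 × 72 mL/cmH2O = 12.0 × 0.072 L/cmH2O = 0.864 s.
Exhaled fraction f = 1 − e^(−t/τ) → t = −τ·ln(1 − f) = −0.864·ln(0.01) = 3.979 s.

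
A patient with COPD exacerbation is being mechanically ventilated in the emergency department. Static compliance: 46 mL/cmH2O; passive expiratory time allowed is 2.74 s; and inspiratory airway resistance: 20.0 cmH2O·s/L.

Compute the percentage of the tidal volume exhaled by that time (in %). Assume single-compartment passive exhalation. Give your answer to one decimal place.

94.9

τ = R × C = 20.0 × 46 mL/cmH2O = 20.0 × 0.046 L/cmH2O = 0.92 s.
Passive exhalation: V(t)/V₀ = e^(−t/τ) = e^(−2.74/0.92) = 0.05088.
Fraction exhaled = 1 − 0.05088 = 0.9491 → 94.91%.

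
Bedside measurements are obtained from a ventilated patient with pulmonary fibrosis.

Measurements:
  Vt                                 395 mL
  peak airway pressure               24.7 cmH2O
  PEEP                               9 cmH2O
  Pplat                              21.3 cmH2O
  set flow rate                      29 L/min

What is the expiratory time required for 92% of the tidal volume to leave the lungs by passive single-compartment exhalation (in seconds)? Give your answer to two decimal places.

0.57

Flow: 29 L/min ÷ 60 = 0.4833 L/s.
R = (PIP − Pplat)/V̇ = (24.7 − 21.3) / 0.4833 = 3.4/0.4833 = 7.035 cmH2O·s/L.
C = Vt/(Pplat − PEEP) = 395.0 / (21.3 − 9) = 395.0/12.3 = 32.114 mL/cmH2O.
τ = R × C = 7.035 × 0.03211 L/cmH2O = 0.2259 s.
t = −τ·ln(1 − 0.92) = −0.2259·ln(0.08) = 0.5706 s.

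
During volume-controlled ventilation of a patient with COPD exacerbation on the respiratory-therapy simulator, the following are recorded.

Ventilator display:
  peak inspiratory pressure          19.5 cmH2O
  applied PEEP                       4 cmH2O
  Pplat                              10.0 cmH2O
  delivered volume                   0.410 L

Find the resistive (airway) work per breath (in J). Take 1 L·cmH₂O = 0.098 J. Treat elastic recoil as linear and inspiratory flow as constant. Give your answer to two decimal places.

With constant inspiratory flow the resistive pressure is constant at PIP − Pplat = 19.5 − 10.0 = 9.5 cmH2O, so resistive work = 9.5 × 0.410 = 3.895 L·cmH2O.
× 0.098 J/(L·cmH2O) → 0.3817 J.

0.38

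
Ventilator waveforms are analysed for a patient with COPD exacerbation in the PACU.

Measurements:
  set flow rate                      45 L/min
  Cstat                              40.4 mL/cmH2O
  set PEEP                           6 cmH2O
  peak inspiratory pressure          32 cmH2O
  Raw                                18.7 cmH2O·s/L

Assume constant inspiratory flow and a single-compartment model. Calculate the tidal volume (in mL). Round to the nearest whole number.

484

Flow: 45 L/min ÷ 60 = 0.75 L/s.
Equation of motion (constant flow): PIP = Vt/C + R·V̇ + PEEP.
Vt/C = PIP − R·V̇ − PEEP = 32 − 14.025 − 6 = 11.975 cmH2O.
Vt = C × 11.975 = 40.4 × 11.975 = 483.79 mL.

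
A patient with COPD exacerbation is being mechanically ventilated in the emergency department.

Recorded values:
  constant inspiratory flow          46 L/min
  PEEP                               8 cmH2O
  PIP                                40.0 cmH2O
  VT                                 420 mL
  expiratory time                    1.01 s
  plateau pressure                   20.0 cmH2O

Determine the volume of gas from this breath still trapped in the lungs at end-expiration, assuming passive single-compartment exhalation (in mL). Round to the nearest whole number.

139

Flow: 46 L/min ÷ 60 = 0.7667 L/s.
R = (PIP − Pplat)/V̇ = (40.0 − 20.0) / 0.7667 = 20.0/0.7667 = 26.086 cmH2O·s/L.
C = Vt/(Pplat − PEEP) = 420.0 / (20.0 − 8) = 420.0/12.0 = 35.0 mL/cmH2O.
τ = R × C = 26.086 × 0.035 L/cmH2O = 0.913 s.
Fraction remaining = e^(−Te/τ) = e^(−1.01/0.913) = 0.3308.
Trapped volume = 420.0 × 0.3308 = 138.94 mL.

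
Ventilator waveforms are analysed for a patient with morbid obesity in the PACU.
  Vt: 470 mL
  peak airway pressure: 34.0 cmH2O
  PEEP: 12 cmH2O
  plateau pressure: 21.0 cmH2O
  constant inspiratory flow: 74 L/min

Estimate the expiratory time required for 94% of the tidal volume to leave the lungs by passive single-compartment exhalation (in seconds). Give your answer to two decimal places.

1.55

Flow: 74 L/min ÷ 60 = 1.2333 L/s.
R = (PIP − Pplat)/V̇ = (34.0 − 21.0) / 1.2333 = 13.0/1.2333 = 10.541 cmH2O·s/L.
C = Vt/(Pplat − PEEP) = 470.0 / (21.0 − 12) = 470.0/9.0 = 52.222 mL/cmH2O.
τ = R × C = 10.541 × 0.05222 L/cmH2O = 0.5505 s.
t = −τ·ln(1 − 0.94) = −0.5505·ln(0.06) = 1.549 s.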